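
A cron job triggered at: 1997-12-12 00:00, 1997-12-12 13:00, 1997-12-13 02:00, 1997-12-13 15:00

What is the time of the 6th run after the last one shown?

Gaps: 13, 13, 13 hours — each event is 13 hours after the previous one.
1997-12-13 15:00 + 13 h = 1997-12-14 04:00.
1997-12-14 04:00 + 13 h = 1997-12-14 17:00.
1997-12-14 17:00 + 13 h = 1997-12-15 06:00.
1997-12-15 06:00 + 13 h = 1997-12-15 19:00.
1997-12-15 19:00 + 13 h = 1997-12-16 08:00.
1997-12-16 08:00 + 13 h = 1997-12-16 21:00.

1997-12-16 21:00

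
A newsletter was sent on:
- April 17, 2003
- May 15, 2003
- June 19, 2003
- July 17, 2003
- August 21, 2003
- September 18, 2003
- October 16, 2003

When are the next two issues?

November 20, 2003; December 18, 2003

All dates are Thursdays, 28, 35, 28, 35, 28, 28 days apart.
Specifically, the 3rd Thursday of each month.
November 2003 — 3rd Thursday is November 20, 2003.
3rd Thursday of December 2003: December 18, 2003.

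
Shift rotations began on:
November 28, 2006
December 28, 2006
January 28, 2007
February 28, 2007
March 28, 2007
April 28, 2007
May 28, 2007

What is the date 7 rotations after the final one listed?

December 28, 2007

The day-of-month is always 28 (30, 31, 31, 28, 31, 30 days between events).
So this recurs on the 28th of each month.
June 2007: June 28, 2007.
July 2007: July 28, 2007.
Next: August 2007 → August 28, 2007.
September 2007: September 28, 2007.
October 2007: October 28, 2007.
November 2007: November 28, 2007.
Next: December 2007 → December 28, 2007.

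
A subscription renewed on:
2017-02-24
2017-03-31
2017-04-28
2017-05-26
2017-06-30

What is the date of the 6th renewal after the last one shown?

These are Fridays with 35, 28, 28, 35-day gaps.
Each is the final Friday of its month — 2017-03-31 is past the 28th, so '4th Friday' doesn't fit.
July 2017 ends with Friday 2017-07-28.
August 2017 ends with Friday 2017-08-25.
September 2017 ends with Friday 2017-09-29.
October 2017 ends with Friday 2017-10-27.
November 2017 ends with Friday 2017-11-24.
December 2017 ends with Friday 2017-12-29.

2017-12-29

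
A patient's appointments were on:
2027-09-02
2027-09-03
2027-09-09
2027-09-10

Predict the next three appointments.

2027-09-16, 2027-09-17, 2027-09-23

Every event lands on a Thursday or Friday (gaps cycle 1, 6, 1).
So the schedule is: every Thursday and Friday.
The following Thursday is 2027-09-16.
The following Friday is 2027-09-17.
The following Thursday is 2027-09-23.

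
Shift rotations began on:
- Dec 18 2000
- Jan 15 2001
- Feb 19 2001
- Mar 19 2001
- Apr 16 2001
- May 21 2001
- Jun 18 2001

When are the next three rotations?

Jul 16 2001, Aug 20 2001, Sep 17 2001

All dates are Mondays, 28, 35, 28, 28, 35, 28 days apart.
Specifically, the 3rd Monday of each month.
3rd Monday of July 2001: Jul 16 2001.
3rd Monday of August 2001: Aug 20 2001.
September 2001 — 3rd Monday is Sep 17 2001.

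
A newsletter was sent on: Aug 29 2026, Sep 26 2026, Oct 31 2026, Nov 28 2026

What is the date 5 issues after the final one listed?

Apr 24 2027

These are Saturdays with 28, 35, 28-day gaps.
Each is the final Saturday of its month — Aug 29 2026 is past the 28th, so '4th Saturday' doesn't fit.
December 2026 ends with Saturday Dec 26 2026.
Last Saturday of January 2027: Jan 30 2027.
Last Saturday of February 2027: Feb 27 2027.
Last Saturday of March 2027: Mar 27 2027.
April 2027 ends with Saturday Apr 24 2027.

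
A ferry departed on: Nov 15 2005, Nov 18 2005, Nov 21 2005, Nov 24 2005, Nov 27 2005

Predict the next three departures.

Gaps between consecutive events: 3, 3, 3, 3 days — a constant 3-day interval.
Nov 27 2005 + 3 days = Nov 30 2005.
Nov 30 2005 + 3 days = Dec 3 2005.
Dec 3 2005 + 3 days = Dec 6 2005.

Nov 30 2005, Dec 3 2005, Dec 6 2005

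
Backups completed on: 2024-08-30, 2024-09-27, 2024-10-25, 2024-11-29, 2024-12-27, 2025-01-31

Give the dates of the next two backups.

Every date is a Friday; gaps 28, 28, 35, 28, 35 days.
Each is the last Friday of its month (at least one falls on the 29th or later, ruling out '4th Friday').
Last Friday of February 2025: 2025-02-28.
Last Friday of March 2025: 2025-03-28.

2025-02-28, 2025-03-28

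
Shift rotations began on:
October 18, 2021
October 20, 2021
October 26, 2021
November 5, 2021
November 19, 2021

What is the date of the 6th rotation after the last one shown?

The spacing grows by 4 each time: 2, 6, 10, 14 days.
Next gap: 18 days. November 19, 2021 + 18 days = December 7, 2021.
Next gap: 22 days. December 7, 2021 + 22 days = December 29, 2021.
Next gap: 26 days. December 29, 2021 + 26 days = January 24, 2022.
Next gap: 30 days. January 24, 2022 + 30 days = February 23, 2022.
Next gap: 34 days. February 23, 2022 + 34 days = March 29, 2022.
Next gap: 38 days. March 29, 2022 + 38 days = May 6, 2022.

May 6, 2022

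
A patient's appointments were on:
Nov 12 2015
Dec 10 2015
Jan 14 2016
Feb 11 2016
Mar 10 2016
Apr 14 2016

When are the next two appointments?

All dates are Thursdays, 28, 35, 28, 28, 35 days apart.
Specifically, the 2nd Thursday of each month.
2nd Thursday of May 2016: May 12 2016.
June 2016 — 2nd Thursday is Jun 9 2016.

May 12 2016, Jun 9 2016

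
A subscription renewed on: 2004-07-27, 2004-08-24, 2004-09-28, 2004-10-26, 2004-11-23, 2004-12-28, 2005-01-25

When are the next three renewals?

These are Tuesdays at 28- or 35-day spacing (28, 35, 28, 28, 35, 28).
The pattern: 4th Tuesday of the month.
February 2005 — 4th Tuesday is 2005-02-22.
March 2005 — 4th Tuesday is 2005-03-22.
4th Tuesday of April 2005: 2005-04-26.

2005-02-22, 2005-03-22, 2005-04-26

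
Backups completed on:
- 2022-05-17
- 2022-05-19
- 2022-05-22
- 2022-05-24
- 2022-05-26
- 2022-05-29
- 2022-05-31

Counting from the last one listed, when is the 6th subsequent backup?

2022-06-14

The gap pattern 2, 3, 2, 2, 3, 2 repeats every 3 events.
These are the Tuesdays, Thursdays and Sundays of each week.
Next Thursday: 2022-06-02.
The following Sunday is 2022-06-05.
The following Tuesday is 2022-06-07.
Next Thursday: 2022-06-09.
Next Sunday: 2022-06-12.
The following Tuesday is 2022-06-14.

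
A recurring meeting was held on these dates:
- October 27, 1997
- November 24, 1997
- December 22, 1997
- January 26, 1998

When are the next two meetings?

February 23, 1998; March 23, 1998

All dates are Mondays, 28, 28, 35 days apart.
Specifically, the 4th Monday of each month.
February 1998 — 4th Monday is February 23, 1998.
March 1998 — 4th Monday is March 23, 1998.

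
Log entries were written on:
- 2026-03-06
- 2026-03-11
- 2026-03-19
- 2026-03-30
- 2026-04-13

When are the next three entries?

2026-04-30, 2026-05-20, 2026-06-12

The spacing grows by 3 each time: 5, 8, 11, 14 days.
Next gap: 17 days. 2026-04-13 + 17 days = 2026-04-30.
Next gap: 20 days. 2026-04-30 + 20 days = 2026-05-20.
Next gap: 23 days. 2026-05-20 + 23 days = 2026-06-12.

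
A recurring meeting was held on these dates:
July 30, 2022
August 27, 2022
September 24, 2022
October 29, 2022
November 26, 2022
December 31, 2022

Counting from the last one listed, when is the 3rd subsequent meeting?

These are Saturdays with 28, 28, 35, 28, 35-day gaps.
Each is the final Saturday of its month — July 30, 2022 is past the 28th, so '4th Saturday' doesn't fit.
January 2023 ends with Saturday January 28, 2023.
February 2023 ends with Saturday February 25, 2023.
March 2023 ends with Saturday March 25, 2023.

March 25, 2023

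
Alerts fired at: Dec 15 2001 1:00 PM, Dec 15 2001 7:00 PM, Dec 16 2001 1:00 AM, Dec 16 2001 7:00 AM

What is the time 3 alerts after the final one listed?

Spacing: 6, 6, 6 h — constant 6 h.
Dec 16 2001 7:00 AM + 6 h = Dec 16 2001 1:00 PM.
Dec 16 2001 1:00 PM + 6 h = Dec 16 2001 7:00 PM.
Dec 16 2001 7:00 PM + 6 h = Dec 17 2001 1:00 AM.

Dec 17 2001 1:00 AM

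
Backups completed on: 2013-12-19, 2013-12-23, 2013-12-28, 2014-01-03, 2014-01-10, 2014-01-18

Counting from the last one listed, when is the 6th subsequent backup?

The spacing grows by 1 each time: 4, 5, 6, 7, 8 days.
Next gap: 9 days. 2014-01-18 + 9 days = 2014-01-27.
Next gap: 10 days. 2014-01-27 + 10 days = 2014-02-06.
Next gap: 11 days. 2014-02-06 + 11 days = 2014-02-17.
Next gap: 12 days. 2014-02-17 + 12 days = 2014-03-01.
Next gap: 13 days. 2014-03-01 + 13 days = 2014-03-14.
Next gap: 14 days. 2014-03-14 + 14 days = 2014-03-28.

2014-03-28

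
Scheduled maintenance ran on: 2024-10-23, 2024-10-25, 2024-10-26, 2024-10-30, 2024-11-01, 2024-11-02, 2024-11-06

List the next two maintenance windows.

2024-11-08, 2024-11-09

Every event lands on a Wednesday or Friday or Saturday (gaps cycle 2, 1, 4, 2, 1, 4).
So the schedule is: every Wednesday, Friday and Saturday.
The following Friday is 2024-11-08.
The following Saturday is 2024-11-09.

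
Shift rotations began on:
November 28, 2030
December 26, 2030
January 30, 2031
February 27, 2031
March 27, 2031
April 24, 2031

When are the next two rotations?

These are Thursdays with 28, 35, 28, 28, 28-day gaps.
Each is the final Thursday of its month — January 30, 2031 is past the 28th, so '4th Thursday' doesn't fit.
Last Thursday of May 2031: May 29, 2031.
June 2031 ends with Thursday June 26, 2031.

May 29, 2031; June 26, 2031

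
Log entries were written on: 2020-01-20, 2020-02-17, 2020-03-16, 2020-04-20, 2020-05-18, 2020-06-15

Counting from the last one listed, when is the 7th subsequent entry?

All dates are Mondays, 28, 28, 35, 28, 28 days apart.
Specifically, the 3rd Monday of each month.
3rd Monday of July 2020: 2020-07-20.
3rd Monday of August 2020: 2020-08-17.
3rd Monday of September 2020: 2020-09-21.
3rd Monday of October 2020: 2020-10-19.
3rd Monday of November 2020: 2020-11-16.
December 2020 — 3rd Monday is 2020-12-21.
3rd Monday of January 2021: 2021-01-18.

2021-01-18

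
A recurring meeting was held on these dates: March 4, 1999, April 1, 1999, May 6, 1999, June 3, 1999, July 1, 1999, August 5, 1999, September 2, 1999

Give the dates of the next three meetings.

Gaps: 28, 35, 28, 28, 35, 28 days — a mix of 28 and 35. Every date is a Thursday.
Each is the 1st Thursday of its month.
1st Thursday of October 1999: October 7, 1999.
1st Thursday of November 1999: November 4, 1999.
December 1999 — 1st Thursday is December 2, 1999.

October 7, 1999; November 4, 1999; December 2, 1999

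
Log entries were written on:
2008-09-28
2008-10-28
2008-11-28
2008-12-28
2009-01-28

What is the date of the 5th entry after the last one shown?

Gaps: 30, 31, 30, 31 days — not constant. Every event is on the 28th of the month.
Pattern: the 28th of each month.
Next: February 2009 → 2009-02-28.
March 2009: 2009-03-28.
Next: April 2009 → 2009-04-28.
May 2009: 2009-05-28.
Next: June 2009 → 2009-06-28.

2009-06-28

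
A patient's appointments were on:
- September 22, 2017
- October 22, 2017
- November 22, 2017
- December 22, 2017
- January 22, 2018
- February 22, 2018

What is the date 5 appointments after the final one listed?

Each date is the 22nd; the gaps (30, 31, 30, 31, 31) track the month lengths.
The rule is the 22nd of each month.
Next: March 2018 → March 22, 2018.
Next: April 2018 → April 22, 2018.
May 2018: May 22, 2018.
June 2018: June 22, 2018.
July 2018: July 22, 2018.

July 22, 2018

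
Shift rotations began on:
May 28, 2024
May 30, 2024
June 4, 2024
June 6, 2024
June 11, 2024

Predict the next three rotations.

June 13, 2024; June 18, 2024; June 20, 2024

Gaps: 2, 5, 2, 5 days — not constant, but cyclic with period 2.
The events fall on every Tuesday and Thursday.
Next Thursday: June 13, 2024.
The following Tuesday is June 18, 2024.
The following Thursday is June 20, 2024.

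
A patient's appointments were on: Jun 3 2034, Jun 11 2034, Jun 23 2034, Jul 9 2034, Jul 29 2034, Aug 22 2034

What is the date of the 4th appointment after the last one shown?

Gaps: 8, 12, 16, 20, 24 days — each gap is 4 larger than the previous one.
Next gap: 28 days. Aug 22 2034 + 28 days = Sep 19 2034.
Next gap: 32 days. Sep 19 2034 + 32 days = Oct 21 2034.
Next gap: 36 days. Oct 21 2034 + 36 days = Nov 26 2034.
Next gap: 40 days. Nov 26 2034 + 40 days = Jan 5 2035.

Jan 5 2035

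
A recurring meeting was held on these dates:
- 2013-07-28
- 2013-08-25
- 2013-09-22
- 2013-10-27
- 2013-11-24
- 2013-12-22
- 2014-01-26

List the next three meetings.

2014-02-23, 2014-03-23, 2014-04-27

All dates are Sundays, 28, 28, 35, 28, 28, 35 days apart.
Specifically, the 4th Sunday of each month.
February 2014 — 4th Sunday is 2014-02-23.
March 2014 — 4th Sunday is 2014-03-23.
4th Sunday of April 2014: 2014-04-27.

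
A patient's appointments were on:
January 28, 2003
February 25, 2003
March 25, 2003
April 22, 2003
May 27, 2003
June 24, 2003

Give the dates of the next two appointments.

Gaps: 28, 28, 28, 35, 28 days — a mix of 28 and 35. Every date is a Tuesday.
Each is the 4th Tuesday of its month.
July 2003 — 4th Tuesday is July 22, 2003.
4th Tuesday of August 2003: August 26, 2003.

July 22, 2003; August 26, 2003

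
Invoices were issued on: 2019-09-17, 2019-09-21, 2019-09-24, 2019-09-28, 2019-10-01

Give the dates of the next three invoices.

The gap pattern 4, 3, 4, 3 repeats every 2 events.
These are the Tuesdays and Saturdays of each week.
The following Saturday is 2019-10-05.
The following Tuesday is 2019-10-08.
The following Saturday is 2019-10-12.

2019-10-05, 2019-10-08, 2019-10-12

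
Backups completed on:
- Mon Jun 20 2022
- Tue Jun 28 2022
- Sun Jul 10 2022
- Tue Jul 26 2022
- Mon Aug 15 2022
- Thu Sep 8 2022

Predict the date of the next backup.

Thu Oct 6 2022

Intervals are 8, 12, 16, 20, 24 days — an arithmetic progression with common difference 4.
Next gap: 28 days. Thu Sep 8 2022 + 28 days = Thu Oct 6 2022.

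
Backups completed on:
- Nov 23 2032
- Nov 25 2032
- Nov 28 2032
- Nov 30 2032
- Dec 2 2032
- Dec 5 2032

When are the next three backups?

The gap pattern 2, 3, 2, 2, 3 repeats every 3 events.
These are the Tuesdays, Thursdays and Sundays of each week.
Next Tuesday: Dec 7 2032.
The following Thursday is Dec 9 2032.
The following Sunday is Dec 12 2032.

Dec 7 2032, Dec 9 2032, Dec 12 2032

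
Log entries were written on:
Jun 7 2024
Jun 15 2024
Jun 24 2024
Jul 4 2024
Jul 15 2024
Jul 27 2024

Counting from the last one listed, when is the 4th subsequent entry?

The spacing grows by 1 each time: 8, 9, 10, 11, 12 days.
Next gap: 13 days. Jul 27 2024 + 13 days = Aug 9 2024.
Next gap: 14 days. Aug 9 2024 + 14 days = Aug 23 2024.
Next gap: 15 days. Aug 23 2024 + 15 days = Sep 7 2024.
Next gap: 16 days. Sep 7 2024 + 16 days = Sep 23 2024.

Sep 23 2024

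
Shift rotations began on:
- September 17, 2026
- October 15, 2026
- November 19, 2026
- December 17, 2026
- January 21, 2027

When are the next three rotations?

Gaps: 28, 35, 28, 35 days — a mix of 28 and 35. Every date is a Thursday.
Each is the 3rd Thursday of its month.
3rd Thursday of February 2027: February 18, 2027.
3rd Thursday of March 2027: March 18, 2027.
April 2027 — 3rd Thursday is April 15, 2027.

February 18, 2027; March 18, 2027; April 15, 2027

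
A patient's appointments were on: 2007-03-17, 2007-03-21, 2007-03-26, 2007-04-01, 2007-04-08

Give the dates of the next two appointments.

2007-04-16, 2007-04-25

Gaps: 4, 5, 6, 7 days — each gap is 1 larger than the previous one.
Next gap: 8 days. 2007-04-08 + 8 days = 2007-04-16.
Next gap: 9 days. 2007-04-16 + 9 days = 2007-04-25.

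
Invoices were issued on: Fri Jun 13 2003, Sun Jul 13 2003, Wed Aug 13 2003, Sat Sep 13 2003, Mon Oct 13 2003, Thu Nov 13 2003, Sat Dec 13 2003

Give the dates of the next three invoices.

The day-of-month is always 13 (30, 31, 31, 30, 31, 30 days between events).
So this recurs on the 13th of each month.
January 2004: Tue Jan 13 2004.
February 2004: Fri Feb 13 2004.
March 2004: Sat Mar 13 2004.

Tue Jan 13 2004, Fri Feb 13 2004, Sat Mar 13 2004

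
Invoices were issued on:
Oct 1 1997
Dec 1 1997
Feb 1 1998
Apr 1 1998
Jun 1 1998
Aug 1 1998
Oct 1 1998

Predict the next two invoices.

Dec 1 1998, Feb 1 1999

The day-of-month is always 1 (61, 62, 59, 61, 61, 61 days between events).
So this recurs on the 1st of every 2 months.
December 1998: Dec 1 1998.
February 1999: Feb 1 1999.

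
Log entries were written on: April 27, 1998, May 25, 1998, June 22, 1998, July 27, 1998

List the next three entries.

All dates are Mondays, 28, 28, 35 days apart.
Specifically, the 4th Monday of each month.
August 1998 — 4th Monday is August 24, 1998.
4th Monday of September 1998: September 28, 1998.
October 1998 — 4th Monday is October 26, 1998.

August 24, 1998; September 28, 1998; October 26, 1998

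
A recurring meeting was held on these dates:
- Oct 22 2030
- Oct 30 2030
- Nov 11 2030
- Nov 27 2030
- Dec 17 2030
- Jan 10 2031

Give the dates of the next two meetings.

The spacing grows by 4 each time: 8, 12, 16, 20, 24 days.
Next gap: 28 days. Jan 10 2031 + 28 days = Feb 7 2031.
Next gap: 32 days. Feb 7 2031 + 32 days = Mar 11 2031.

Feb 7 2031, Mar 11 2031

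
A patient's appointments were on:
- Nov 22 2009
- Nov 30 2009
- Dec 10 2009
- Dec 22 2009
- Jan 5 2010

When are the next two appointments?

Gaps: 8, 10, 12, 14 days — each gap is 2 larger than the previous one.
Next gap: 16 days. Jan 5 2010 + 16 days = Jan 21 2010.
Next gap: 18 days. Jan 21 2010 + 18 days = Feb 8 2010.

Jan 21 2010, Feb 8 2010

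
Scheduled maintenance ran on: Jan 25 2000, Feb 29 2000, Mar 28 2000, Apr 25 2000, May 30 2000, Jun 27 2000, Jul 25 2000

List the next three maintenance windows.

All Tuesdays; the gaps (35, 28, 28, 35, 28, 28) vary with month length.
This is the last Tuesday of each month.
Last Tuesday of August 2000: Aug 29 2000.
Last Tuesday of September 2000: Sep 26 2000.
October 2000 ends with Tuesday Oct 31 2000.

Aug 29 2000, Sep 26 2000, Oct 31 2000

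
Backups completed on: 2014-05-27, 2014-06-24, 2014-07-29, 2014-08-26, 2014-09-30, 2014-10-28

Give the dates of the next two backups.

2014-11-25, 2014-12-30

These are Tuesdays with 28, 35, 28, 35, 28-day gaps.
Each is the final Tuesday of its month — 2014-07-29 is past the 28th, so '4th Tuesday' doesn't fit.
Last Tuesday of November 2014: 2014-11-25.
Last Tuesday of December 2014: 2014-12-30.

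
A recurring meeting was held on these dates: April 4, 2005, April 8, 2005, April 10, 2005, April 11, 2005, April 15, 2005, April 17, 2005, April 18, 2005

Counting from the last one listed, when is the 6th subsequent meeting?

May 2, 2005

Every event lands on a Monday or Friday or Sunday (gaps cycle 4, 2, 1, 4, 2, 1).
So the schedule is: every Monday, Friday and Sunday.
Next Friday: April 22, 2005.
The following Sunday is April 24, 2005.
The following Monday is April 25, 2005.
The following Friday is April 29, 2005.
Next Sunday: May 1, 2005.
Next Monday: May 2, 2005.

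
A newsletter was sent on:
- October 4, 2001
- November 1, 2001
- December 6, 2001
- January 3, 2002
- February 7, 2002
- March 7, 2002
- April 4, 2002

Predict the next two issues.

Gaps: 28, 35, 28, 35, 28, 28 days — a mix of 28 and 35. Every date is a Thursday.
Each is the 1st Thursday of its month.
1st Thursday of May 2002: May 2, 2002.
June 2002 — 1st Thursday is June 6, 2002.

May 2, 2002; June 6, 2002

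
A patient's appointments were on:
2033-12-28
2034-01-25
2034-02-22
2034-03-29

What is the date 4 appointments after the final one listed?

These are Wednesdays with 28, 28, 35-day gaps.
Each is the final Wednesday of its month — 2034-03-29 is past the 28th, so '4th Wednesday' doesn't fit.
April 2034 ends with Wednesday 2034-04-26.
Last Wednesday of May 2034: 2034-05-31.
June 2034 ends with Wednesday 2034-06-28.
July 2034 ends with Wednesday 2034-07-26.

2034-07-26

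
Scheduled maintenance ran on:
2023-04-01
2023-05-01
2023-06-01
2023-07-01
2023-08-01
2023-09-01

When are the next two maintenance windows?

The day-of-month is always 1 (30, 31, 30, 31, 31 days between events).
So this recurs on the 1st of each month.
October 2023: 2023-10-01.
Next: November 2023 → 2023-11-01.

2023-10-01, 2023-11-01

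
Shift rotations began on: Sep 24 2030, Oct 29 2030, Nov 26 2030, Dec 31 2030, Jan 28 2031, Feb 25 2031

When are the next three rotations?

Mar 25 2031, Apr 29 2031, May 27 2031

All Tuesdays; the gaps (35, 28, 35, 28, 28) vary with month length.
This is the last Tuesday of each month.
March 2031 ends with Tuesday Mar 25 2031.
Last Tuesday of April 2031: Apr 29 2031.
May 2031 ends with Tuesday May 27 2031.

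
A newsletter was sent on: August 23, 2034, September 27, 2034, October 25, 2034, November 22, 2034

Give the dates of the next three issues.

These are Wednesdays at 28- or 35-day spacing (35, 28, 28).
The pattern: 4th Wednesday of the month.
4th Wednesday of December 2034: December 27, 2034.
4th Wednesday of January 2035: January 24, 2035.
4th Wednesday of February 2035: February 28, 2035.

December 27, 2034; January 24, 2035; February 28, 2035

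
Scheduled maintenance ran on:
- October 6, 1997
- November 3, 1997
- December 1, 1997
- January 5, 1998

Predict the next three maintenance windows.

February 2, 1998; March 2, 1998; April 6, 1998

All dates are Mondays, 28, 28, 35 days apart.
Specifically, the 1st Monday of each month.
1st Monday of February 1998: February 2, 1998.
March 1998 — 1st Monday is March 2, 1998.
April 1998 — 1st Monday is April 6, 1998.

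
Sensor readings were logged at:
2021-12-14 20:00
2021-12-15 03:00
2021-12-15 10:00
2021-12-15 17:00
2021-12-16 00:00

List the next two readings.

Gaps: 7, 7, 7, 7 hours — each event is 7 hours after the previous one.
2021-12-16 00:00 + 7 h = 2021-12-16 07:00.
2021-12-16 07:00 + 7 h = 2021-12-16 14:00.

2021-12-16 07:00, 2021-12-16 14:00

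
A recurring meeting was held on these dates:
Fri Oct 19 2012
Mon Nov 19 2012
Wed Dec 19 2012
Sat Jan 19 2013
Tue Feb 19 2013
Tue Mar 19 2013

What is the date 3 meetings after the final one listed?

Wed Jun 19 2013

Each date is the 19th; the gaps (31, 30, 31, 31, 28) track the month lengths.
The rule is the 19th of each month.
Next: April 2013 → Fri Apr 19 2013.
Next: May 2013 → Sun May 19 2013.
Next: June 2013 → Wed Jun 19 2013.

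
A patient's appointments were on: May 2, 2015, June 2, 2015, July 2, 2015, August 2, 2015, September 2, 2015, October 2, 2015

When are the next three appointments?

The day-of-month is always 2 (31, 30, 31, 31, 30 days between events).
So this recurs on the 2nd of each month.
Next: November 2015 → November 2, 2015.
Next: December 2015 → December 2, 2015.
Next: January 2016 → January 2, 2016.

November 2, 2015; December 2, 2015; January 2, 2016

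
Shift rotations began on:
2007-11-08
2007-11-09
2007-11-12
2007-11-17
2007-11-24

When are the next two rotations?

Intervals are 1, 3, 5, 7 days — an arithmetic progression with common difference 2.
Next gap: 9 days. 2007-11-24 + 9 days = 2007-12-03.
Next gap: 11 days. 2007-12-03 + 11 days = 2007-12-14.

2007-12-03, 2007-12-14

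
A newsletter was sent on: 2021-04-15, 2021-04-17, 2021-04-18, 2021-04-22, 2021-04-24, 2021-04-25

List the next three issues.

2021-04-29, 2021-05-01, 2021-05-02

Gaps: 2, 1, 4, 2, 1 days — not constant, but cyclic with period 3.
The events fall on every Thursday, Saturday and Sunday.
Next Thursday: 2021-04-29.
Next Saturday: 2021-05-01.
Next Sunday: 2021-05-02.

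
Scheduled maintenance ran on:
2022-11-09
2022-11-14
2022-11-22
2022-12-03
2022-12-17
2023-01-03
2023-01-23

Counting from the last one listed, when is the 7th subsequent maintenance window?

Intervals are 5, 8, 11, 14, 17, 20 days — an arithmetic progression with common difference 3.
Next gap: 23 days. 2023-01-23 + 23 days = 2023-02-15.
Next gap: 26 days. 2023-02-15 + 26 days = 2023-03-13.
Next gap: 29 days. 2023-03-13 + 29 days = 2023-04-11.
Next gap: 32 days. 2023-04-11 + 32 days = 2023-05-13.
Next gap: 35 days. 2023-05-13 + 35 days = 2023-06-17.
Next gap: 38 days. 2023-06-17 + 38 days = 2023-07-25.
Next gap: 41 days. 2023-07-25 + 41 days = 2023-09-04.

2023-09-04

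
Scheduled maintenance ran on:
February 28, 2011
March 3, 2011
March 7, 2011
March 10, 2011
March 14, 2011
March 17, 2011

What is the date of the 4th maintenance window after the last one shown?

March 31, 2011

Gaps: 3, 4, 3, 4, 3 days — not constant, but cyclic with period 2.
The events fall on every Monday and Thursday.
Next Monday: March 21, 2011.
Next Thursday: March 24, 2011.
Next Monday: March 28, 2011.
The following Thursday is March 31, 2011.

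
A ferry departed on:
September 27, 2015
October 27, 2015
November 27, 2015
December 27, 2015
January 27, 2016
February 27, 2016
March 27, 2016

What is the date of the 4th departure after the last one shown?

July 27, 2016

The day-of-month is always 27 (30, 31, 30, 31, 31, 29 days between events).
So this recurs on the 27th of each month.
Next: April 2016 → April 27, 2016.
Next: May 2016 → May 27, 2016.
Next: June 2016 → June 27, 2016.
July 2016: July 27, 2016.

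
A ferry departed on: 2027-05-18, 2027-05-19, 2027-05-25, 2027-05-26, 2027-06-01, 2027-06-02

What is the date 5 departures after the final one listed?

The gap pattern 1, 6, 1, 6, 1 repeats every 2 events.
These are the Tuesdays and Wednesdays of each week.
Next Tuesday: 2027-06-08.
The following Wednesday is 2027-06-09.
The following Tuesday is 2027-06-15.
The following Wednesday is 2027-06-16.
Next Tuesday: 2027-06-22.

2027-06-22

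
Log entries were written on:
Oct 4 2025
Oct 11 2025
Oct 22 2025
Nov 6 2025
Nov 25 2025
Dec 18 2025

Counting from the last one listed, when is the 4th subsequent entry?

Apr 29 2026

Gaps: 7, 11, 15, 19, 23 days — each gap is 4 larger than the previous one.
Next gap: 27 days. Dec 18 2025 + 27 days = Jan 14 2026.
Next gap: 31 days. Jan 14 2026 + 31 days = Feb 14 2026.
Next gap: 35 days. Feb 14 2026 + 35 days = Mar 21 2026.
Next gap: 39 days. Mar 21 2026 + 39 days = Apr 29 2026.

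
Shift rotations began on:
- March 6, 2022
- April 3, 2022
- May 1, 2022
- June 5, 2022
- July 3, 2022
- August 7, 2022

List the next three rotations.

September 4, 2022; October 2, 2022; November 6, 2022

All dates are Sundays, 28, 28, 35, 28, 35 days apart.
Specifically, the 1st Sunday of each month.
1st Sunday of September 2022: September 4, 2022.
October 2022 — 1st Sunday is October 2, 2022.
1st Sunday of November 2022: November 6, 2022.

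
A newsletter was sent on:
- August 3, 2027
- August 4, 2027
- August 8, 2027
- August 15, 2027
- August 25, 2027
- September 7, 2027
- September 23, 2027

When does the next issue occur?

Intervals are 1, 4, 7, 10, 13, 16 days — an arithmetic progression with common difference 3.
Next gap: 19 days. September 23, 2027 + 19 days = October 12, 2027.

October 12, 2027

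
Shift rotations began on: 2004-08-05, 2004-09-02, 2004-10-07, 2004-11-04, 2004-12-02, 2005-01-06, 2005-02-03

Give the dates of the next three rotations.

Gaps: 28, 35, 28, 28, 35, 28 days — a mix of 28 and 35. Every date is a Thursday.
Each is the 1st Thursday of its month.
1st Thursday of March 2005: 2005-03-03.
April 2005 — 1st Thursday is 2005-04-07.
May 2005 — 1st Thursday is 2005-05-05.

2005-03-03, 2005-04-07, 2005-05-05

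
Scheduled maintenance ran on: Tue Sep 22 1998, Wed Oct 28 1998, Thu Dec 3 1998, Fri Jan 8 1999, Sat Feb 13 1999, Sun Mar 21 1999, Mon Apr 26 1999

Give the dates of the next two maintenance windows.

Tue Jun 1 1999, Wed Jul 7 1999

The spacing is 36, 36, 36, 36, 36, 36 days — always 36 days.
Mon Apr 26 1999 + 36 days = Tue Jun 1 1999.
Tue Jun 1 1999 + 36 days = Wed Jul 7 1999.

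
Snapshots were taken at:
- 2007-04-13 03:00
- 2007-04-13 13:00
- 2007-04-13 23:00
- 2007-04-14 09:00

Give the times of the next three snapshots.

2007-04-14 19:00, 2007-04-15 05:00, 2007-04-15 15:00

Gaps: 10, 10, 10 hours — each event is 10 hours after the previous one.
2007-04-14 09:00 + 10 h = 2007-04-14 19:00.
2007-04-14 19:00 + 10 h = 2007-04-15 05:00.
2007-04-15 05:00 + 10 h = 2007-04-15 15:00.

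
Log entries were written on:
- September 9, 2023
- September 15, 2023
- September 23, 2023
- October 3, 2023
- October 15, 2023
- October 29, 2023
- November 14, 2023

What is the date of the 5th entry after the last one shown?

Intervals are 6, 8, 10, 12, 14, 16 days — an arithmetic progression with common difference 2.
Next gap: 18 days. November 14, 2023 + 18 days = December 2, 2023.
Next gap: 20 days. December 2, 2023 + 20 days = December 22, 2023.
Next gap: 22 days. December 22, 2023 + 22 days = January 13, 2024.
Next gap: 24 days. January 13, 2024 + 24 days = February 6, 2024.
Next gap: 26 days. February 6, 2024 + 26 days = March 3, 2024.

March 3, 2024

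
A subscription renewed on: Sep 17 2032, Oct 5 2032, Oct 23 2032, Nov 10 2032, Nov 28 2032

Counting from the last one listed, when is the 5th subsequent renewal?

Feb 26 2033

Gaps between consecutive events: 18, 18, 18, 18 days — a constant 18-day interval.
Nov 28 2032 + 18 days = Dec 16 2032.
Dec 16 2032 + 18 days = Jan 3 2033.
Jan 3 2033 + 18 days = Jan 21 2033.
Jan 21 2033 + 18 days = Feb 8 2033.
Feb 8 2033 + 18 days = Feb 26 2033.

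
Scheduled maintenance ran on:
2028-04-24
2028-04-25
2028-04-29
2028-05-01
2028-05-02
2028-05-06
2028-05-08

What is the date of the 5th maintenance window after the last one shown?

2028-05-20

Gaps: 1, 4, 2, 1, 4, 2 days — not constant, but cyclic with period 3.
The events fall on every Monday, Tuesday and Saturday.
Next Tuesday: 2028-05-09.
Next Saturday: 2028-05-13.
The following Monday is 2028-05-15.
The following Tuesday is 2028-05-16.
Next Saturday: 2028-05-20.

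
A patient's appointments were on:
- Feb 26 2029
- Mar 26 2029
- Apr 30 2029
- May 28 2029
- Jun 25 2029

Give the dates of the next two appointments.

All Mondays; the gaps (28, 35, 28, 28) vary with month length.
This is the last Monday of each month.
July 2029 ends with Monday Jul 30 2029.
Last Monday of August 2029: Aug 27 2029.

Jul 30 2029, Aug 27 2029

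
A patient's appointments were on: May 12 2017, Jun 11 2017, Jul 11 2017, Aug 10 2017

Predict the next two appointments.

Gaps between consecutive events: 30, 30, 30 days — a constant 30-day interval.
Aug 10 2017 + 30 days = Sep 9 2017.
Sep 9 2017 + 30 days = Oct 9 2017.

Sep 9 2017, Oct 9 2017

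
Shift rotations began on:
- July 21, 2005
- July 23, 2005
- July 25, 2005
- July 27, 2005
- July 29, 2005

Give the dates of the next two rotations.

Every event comes 2 days after the last (2, 2, 2, 2).
July 29, 2005 + 2 days = July 31, 2005.
July 31, 2005 + 2 days = August 2, 2005.

July 31, 2005; August 2, 2005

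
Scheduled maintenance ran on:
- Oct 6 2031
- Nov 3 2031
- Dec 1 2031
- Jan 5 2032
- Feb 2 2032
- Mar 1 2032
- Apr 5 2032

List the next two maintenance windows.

These are Mondays at 28- or 35-day spacing (28, 28, 35, 28, 28, 35).
The pattern: 1st Monday of the month.
1st Monday of May 2032: May 3 2032.
1st Monday of June 2032: Jun 7 2032.

May 3 2032, Jun 7 2032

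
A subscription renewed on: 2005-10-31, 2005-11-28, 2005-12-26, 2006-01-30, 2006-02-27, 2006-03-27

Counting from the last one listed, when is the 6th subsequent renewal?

All Mondays; the gaps (28, 28, 35, 28, 28) vary with month length.
This is the last Monday of each month.
Last Monday of April 2006: 2006-04-24.
Last Monday of May 2006: 2006-05-29.
June 2006 ends with Monday 2006-06-26.
Last Monday of July 2006: 2006-07-31.
Last Monday of August 2006: 2006-08-28.
Last Monday of September 2006: 2006-09-25.

2006-09-25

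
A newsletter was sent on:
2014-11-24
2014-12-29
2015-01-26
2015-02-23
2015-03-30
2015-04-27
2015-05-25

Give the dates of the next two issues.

All Mondays; the gaps (35, 28, 28, 35, 28, 28) vary with month length.
This is the last Monday of each month.
Last Monday of June 2015: 2015-06-29.
July 2015 ends with Monday 2015-07-27.

2015-06-29, 2015-07-27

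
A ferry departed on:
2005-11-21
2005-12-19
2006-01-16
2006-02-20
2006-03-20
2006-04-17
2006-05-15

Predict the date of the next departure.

All dates are Mondays, 28, 28, 35, 28, 28, 28 days apart.
Specifically, the 3rd Monday of each month.
3rd Monday of June 2006: 2006-06-19.

2006-06-19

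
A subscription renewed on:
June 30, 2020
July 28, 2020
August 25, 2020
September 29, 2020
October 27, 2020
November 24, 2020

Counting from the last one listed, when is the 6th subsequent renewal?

May 25, 2021

All Tuesdays; the gaps (28, 28, 35, 28, 28) vary with month length.
This is the last Tuesday of each month.
December 2020 ends with Tuesday December 29, 2020.
January 2021 ends with Tuesday January 26, 2021.
Last Tuesday of February 2021: February 23, 2021.
Last Tuesday of March 2021: March 30, 2021.
Last Tuesday of April 2021: April 27, 2021.
May 2021 ends with Tuesday May 25, 2021.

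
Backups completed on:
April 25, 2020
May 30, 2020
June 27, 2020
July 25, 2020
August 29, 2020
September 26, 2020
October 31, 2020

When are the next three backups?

November 28, 2020; December 26, 2020; January 30, 2021

All Saturdays; the gaps (35, 28, 28, 35, 28, 35) vary with month length.
This is the last Saturday of each month.
Last Saturday of November 2020: November 28, 2020.
December 2020 ends with Saturday December 26, 2020.
January 2021 ends with Saturday January 30, 2021.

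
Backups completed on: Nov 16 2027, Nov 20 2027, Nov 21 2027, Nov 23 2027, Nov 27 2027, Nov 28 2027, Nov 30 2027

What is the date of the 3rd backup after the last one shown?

Dec 7 2027

The gap pattern 4, 1, 2, 4, 1, 2 repeats every 3 events.
These are the Tuesdays, Saturdays and Sundays of each week.
Next Saturday: Dec 4 2027.
The following Sunday is Dec 5 2027.
Next Tuesday: Dec 7 2027.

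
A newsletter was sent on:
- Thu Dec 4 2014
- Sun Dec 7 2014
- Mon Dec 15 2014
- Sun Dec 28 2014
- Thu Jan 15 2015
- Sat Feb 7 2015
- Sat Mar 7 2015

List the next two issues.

Thu Apr 9 2015, Sun May 17 2015

Gaps: 3, 8, 13, 18, 23, 28 days — each gap is 5 larger than the previous one.
Next gap: 33 days. Sat Mar 7 2015 + 33 days = Thu Apr 9 2015.
Next gap: 38 days. Thu Apr 9 2015 + 38 days = Sun May 17 2015.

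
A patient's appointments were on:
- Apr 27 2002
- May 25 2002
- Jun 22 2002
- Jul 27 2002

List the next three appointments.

These are Saturdays at 28- or 35-day spacing (28, 28, 35).
The pattern: 4th Saturday of the month.
August 2002 — 4th Saturday is Aug 24 2002.
4th Saturday of September 2002: Sep 28 2002.
October 2002 — 4th Saturday is Oct 26 2002.

Aug 24 2002, Sep 28 2002, Oct 26 2002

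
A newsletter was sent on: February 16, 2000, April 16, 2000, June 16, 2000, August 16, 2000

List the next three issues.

The day-of-month is always 16 (60, 61, 61 days between events).
So this recurs on the 16th of every 2 months.
October 2000: October 16, 2000.
Next: December 2000 → December 16, 2000.
February 2001: February 16, 2001.

October 16, 2000; December 16, 2000; February 16, 2001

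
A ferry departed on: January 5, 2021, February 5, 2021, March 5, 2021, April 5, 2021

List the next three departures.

Each date is the 5th; the gaps (31, 28, 31) track the month lengths.
The rule is the 5th of each month.
May 2021: May 5, 2021.
June 2021: June 5, 2021.
July 2021: July 5, 2021.

May 5, 2021; June 5, 2021; July 5, 2021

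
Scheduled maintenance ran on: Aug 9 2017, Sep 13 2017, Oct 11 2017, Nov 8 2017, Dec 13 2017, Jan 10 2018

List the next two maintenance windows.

All dates are Wednesdays, 35, 28, 28, 35, 28 days apart.
Specifically, the 2nd Wednesday of each month.
2nd Wednesday of February 2018: Feb 14 2018.
March 2018 — 2nd Wednesday is Mar 14 2018.

Feb 14 2018, Mar 14 2018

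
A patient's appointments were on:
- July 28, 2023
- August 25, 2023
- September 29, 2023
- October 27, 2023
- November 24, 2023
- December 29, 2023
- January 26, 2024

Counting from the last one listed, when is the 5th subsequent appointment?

June 28, 2024

Every date is a Friday; gaps 28, 35, 28, 28, 35, 28 days.
Each is the last Friday of its month (at least one falls on the 29th or later, ruling out '4th Friday').
February 2024 ends with Friday February 23, 2024.
March 2024 ends with Friday March 29, 2024.
April 2024 ends with Friday April 26, 2024.
Last Friday of May 2024: May 31, 2024.
Last Friday of June 2024: June 28, 2024.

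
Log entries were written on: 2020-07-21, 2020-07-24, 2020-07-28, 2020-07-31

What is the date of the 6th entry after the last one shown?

Gaps: 3, 4, 3 days — not constant, but cyclic with period 2.
The events fall on every Tuesday and Friday.
The following Tuesday is 2020-08-04.
Next Friday: 2020-08-07.
The following Tuesday is 2020-08-11.
The following Friday is 2020-08-14.
Next Tuesday: 2020-08-18.
Next Friday: 2020-08-21.

2020-08-21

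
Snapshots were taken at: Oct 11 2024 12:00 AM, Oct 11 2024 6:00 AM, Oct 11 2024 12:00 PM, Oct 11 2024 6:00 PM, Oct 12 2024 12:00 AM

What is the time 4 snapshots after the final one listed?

Oct 13 2024 12:00 AM

Spacing: 6, 6, 6, 6 h — constant 6 h.
Oct 12 2024 12:00 AM + 6 h = Oct 12 2024 6:00 AM.
Oct 12 2024 6:00 AM + 6 h = Oct 12 2024 12:00 PM.
Oct 12 2024 12:00 PM + 6 h = Oct 12 2024 6:00 PM.
Oct 12 2024 6:00 PM + 6 h = Oct 13 2024 12:00 AM.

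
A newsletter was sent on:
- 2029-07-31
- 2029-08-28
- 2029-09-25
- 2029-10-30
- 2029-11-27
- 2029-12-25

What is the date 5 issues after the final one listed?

Every date is a Tuesday; gaps 28, 28, 35, 28, 28 days.
Each is the last Tuesday of its month (at least one falls on the 29th or later, ruling out '4th Tuesday').
January 2030 ends with Tuesday 2030-01-29.
Last Tuesday of February 2030: 2030-02-26.
March 2030 ends with Tuesday 2030-03-26.
April 2030 ends with Tuesday 2030-04-30.
May 2030 ends with Tuesday 2030-05-28.

2030-05-28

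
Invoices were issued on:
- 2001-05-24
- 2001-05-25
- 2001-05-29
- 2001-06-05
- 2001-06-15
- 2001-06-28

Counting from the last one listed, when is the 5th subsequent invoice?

2001-10-16

Gaps: 1, 4, 7, 10, 13 days — each gap is 3 larger than the previous one.
Next gap: 16 days. 2001-06-28 + 16 days = 2001-07-14.
Next gap: 19 days. 2001-07-14 + 19 days = 2001-08-02.
Next gap: 22 days. 2001-08-02 + 22 days = 2001-08-24.
Next gap: 25 days. 2001-08-24 + 25 days = 2001-09-18.
Next gap: 28 days. 2001-09-18 + 28 days = 2001-10-16.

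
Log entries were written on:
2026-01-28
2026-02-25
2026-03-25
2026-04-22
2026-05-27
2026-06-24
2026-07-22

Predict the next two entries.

All dates are Wednesdays, 28, 28, 28, 35, 28, 28 days apart.
Specifically, the 4th Wednesday of each month.
August 2026 — 4th Wednesday is 2026-08-26.
4th Wednesday of September 2026: 2026-09-23.

2026-08-26, 2026-09-23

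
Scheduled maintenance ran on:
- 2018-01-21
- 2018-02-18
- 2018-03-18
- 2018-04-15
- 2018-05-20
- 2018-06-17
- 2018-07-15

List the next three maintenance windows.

All dates are Sundays, 28, 28, 28, 35, 28, 28 days apart.
Specifically, the 3rd Sunday of each month.
3rd Sunday of August 2018: 2018-08-19.
3rd Sunday of September 2018: 2018-09-16.
October 2018 — 3rd Sunday is 2018-10-21.

2018-08-19, 2018-09-16, 2018-10-21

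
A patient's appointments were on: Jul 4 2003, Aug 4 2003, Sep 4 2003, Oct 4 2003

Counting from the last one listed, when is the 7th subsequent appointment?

May 4 2004

Gaps: 31, 31, 30 days — not constant. Every event is on the 4th of the month.
Pattern: the 4th of each month.
Next: November 2003 → Nov 4 2003.
Next: December 2003 → Dec 4 2003.
January 2004: Jan 4 2004.
Next: February 2004 → Feb 4 2004.
Next: March 2004 → Mar 4 2004.
Next: April 2004 → Apr 4 2004.
May 2004: May 4 2004.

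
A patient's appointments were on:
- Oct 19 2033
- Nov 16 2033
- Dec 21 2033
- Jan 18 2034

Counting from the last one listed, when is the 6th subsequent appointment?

These are Wednesdays at 28- or 35-day spacing (28, 35, 28).
The pattern: 3rd Wednesday of the month.
February 2034 — 3rd Wednesday is Feb 15 2034.
March 2034 — 3rd Wednesday is Mar 15 2034.
3rd Wednesday of April 2034: Apr 19 2034.
3rd Wednesday of May 2034: May 17 2034.
June 2034 — 3rd Wednesday is Jun 21 2034.
3rd Wednesday of July 2034: Jul 19 2034.

Jul 19 2034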